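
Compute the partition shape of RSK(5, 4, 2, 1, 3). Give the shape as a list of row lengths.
[2, 1, 1, 1]

Row-insert each entry into an empty tableau.

After inserting 5: P = [[5]].
After inserting 4: P = [[4], [5]].
After inserting 2: P = [[2], [4], [5]].
After inserting 1: P = [[1], [2], [4], [5]].
After inserting 3: P = [[1, 3], [2], [4], [5]].

The final insertion tableau P = [[1, 3], [2], [4], [5]] has shape [2, 1, 1, 1].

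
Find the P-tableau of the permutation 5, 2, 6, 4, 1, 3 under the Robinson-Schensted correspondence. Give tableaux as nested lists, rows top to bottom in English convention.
Insert 5: appended to row 1. P = [[5]].
Insert 2: 2 bumps 5 from row 1; 5 starts row 2. P = [[2], [5]].
Insert 6: appended to row 1. P = [[2, 6], [5]].
Insert 4: 4 bumps 6 from row 1; 6 appends to row 2. P = [[2, 4], [5, 6]].
Insert 1: 1 bumps 2 from row 1; 2 bumps 5 from row 2; 5 starts row 3. P = [[1, 4], [2, 6], [5]].
Insert 3: 3 bumps 4 from row 1; 4 bumps 6 from row 2; 6 appends to row 3. P = [[1, 3], [2, 4], [5, 6]].

So P = [[1, 3], [2, 4], [5, 6]].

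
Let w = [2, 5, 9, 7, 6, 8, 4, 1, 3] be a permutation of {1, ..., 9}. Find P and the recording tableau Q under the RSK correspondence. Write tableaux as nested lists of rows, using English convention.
P = [[1, 3, 6, 8], [2, 4], [5], [7], [9]], Q = [[1, 2, 3, 6], [4, 9], [5], [7], [8]]

Insert each entry of the permutation into P by Schensted row insertion, recording in Q the position of each new cell.

Insert 2: appended to row 1. P = [[2]].
Insert 5: appended to row 1. P = [[2, 5]].
Insert 9: appended to row 1. P = [[2, 5, 9]].
Insert 7: 7 bumps 9 from row 1; 9 starts row 2. P = [[2, 5, 7], [9]].
Insert 6: 6 bumps 7 from row 1; 7 bumps 9 from row 2; 9 starts row 3. P = [[2, 5, 6], [7], [9]].
Insert 8: appended to row 1. P = [[2, 5, 6, 8], [7], [9]].
Insert 4: 4 bumps 5 from row 1; 5 bumps 7 from row 2; 7 bumps 9 from row 3; 9 starts row 4. P = [[2, 4, 6, 8], [5], [7], [9]].
Insert 1: 1 bumps 2 from row 1; 2 bumps 5 from row 2; 5 bumps 7 from row 3; 7 bumps 9 from row 4; 9 starts row 5. P = [[1, 4, 6, 8], [2], [5], [7], [9]].
Insert 3: 3 bumps 4 from row 1; 4 appends to row 2. P = [[1, 3, 6, 8], [2, 4], [5], [7], [9]].

So P = [[1, 3, 6, 8], [2, 4], [5], [7], [9]], Q = [[1, 2, 3, 6], [4, 9], [5], [7], [8]].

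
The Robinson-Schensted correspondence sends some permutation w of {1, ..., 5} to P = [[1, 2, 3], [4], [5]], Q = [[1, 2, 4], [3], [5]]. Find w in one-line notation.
1 5 2 4 3

Reverse the RSK construction: for i from n down to 1, find the cell of Q containing i, remove the entry at that cell from P, and reverse-bump it up through P; the value ejected from row 1 is w(i).

Step i=5: Q has 5 at row 3, column 1; remove 5 from row 3 of P and reverse-bump: 5 enters row 2 and ejects 4; 4 enters row 1 and ejects 3. So w(5) = 3. P is now [[1, 2, 4], [5]].
Step i=4: Q has 4 at row 1, column 3; remove that cell from P, ejecting 4. So w(4) = 4. P is now [[1, 2], [5]].
Step i=3: Q has 3 at row 2, column 1; remove 5 from row 2 of P and reverse-bump: 5 enters row 1 and ejects 2. So w(3) = 2. P is now [[1, 5]].
Step i=2: Q has 2 at row 1, column 2; remove that cell from P, ejecting 5. So w(2) = 5. P is now [[1]].
Step i=1: Q has 1 at row 1, column 1; remove that cell from P, ejecting 1. So w(1) = 1. P is now [].

So w = 1 5 2 4 3.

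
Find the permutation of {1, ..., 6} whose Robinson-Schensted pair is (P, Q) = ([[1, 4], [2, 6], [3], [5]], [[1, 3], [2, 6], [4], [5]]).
5 3 6 2 1 4

Reverse the RSK construction: for i from n down to 1, find the cell of Q containing i, remove the entry at that cell from P, and reverse-bump it up through P; the value ejected from row 1 is w(i).

Step i=6: Q has 6 at row 2, column 2; remove 6 from row 2 of P and reverse-bump: 6 enters row 1 and ejects 4. So w(6) = 4. P is now [[1, 6], [2], [3], [5]].
Step i=5: Q has 5 at row 4, column 1; remove 5 from row 4 of P and reverse-bump: 5 enters row 3 and ejects 3; 3 enters row 2 and ejects 2; 2 enters row 1 and ejects 1. So w(5) = 1. P is now [[2, 6], [3], [5]].
Step i=4: Q has 4 at row 3, column 1; remove 5 from row 3 of P and reverse-bump: 5 enters row 2 and ejects 3; 3 enters row 1 and ejects 2. So w(4) = 2. P is now [[3, 6], [5]].
Step i=3: Q has 3 at row 1, column 2; remove that cell from P, ejecting 6. So w(3) = 6. P is now [[3], [5]].
Step i=2: Q has 2 at row 2, column 1; remove 5 from row 2 of P and reverse-bump: 5 enters row 1 and ejects 3. So w(2) = 3. P is now [[5]].
Step i=1: Q has 1 at row 1, column 1; remove that cell from P, ejecting 5. So w(1) = 5. P is now [].

So w = 5 3 6 2 1 4.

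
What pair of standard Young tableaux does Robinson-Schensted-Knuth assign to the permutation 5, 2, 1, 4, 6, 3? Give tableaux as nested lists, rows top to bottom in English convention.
Insert each entry of the permutation into P by Schensted row insertion, recording in Q the position of each new cell.

Insert 5: appended to row 1. P = [[5]].
Insert 2: 2 bumps 5 from row 1; 5 starts row 2. P = [[2], [5]].
Insert 1: 1 bumps 2 from row 1; 2 bumps 5 from row 2; 5 starts row 3. P = [[1], [2], [5]].
Insert 4: appended to row 1. P = [[1, 4], [2], [5]].
Insert 6: appended to row 1. P = [[1, 4, 6], [2], [5]].
Insert 3: 3 bumps 4 from row 1; 4 appends to row 2. P = [[1, 3, 6], [2, 4], [5]].

So P = [[1, 3, 6], [2, 4], [5]], Q = [[1, 4, 5], [2, 6], [3]].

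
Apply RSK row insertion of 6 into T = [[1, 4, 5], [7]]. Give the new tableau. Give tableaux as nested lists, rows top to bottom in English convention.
6 is larger than every entry of row 1, so it is appended to row 1. The new tableau is [[1, 4, 5, 6], [7]].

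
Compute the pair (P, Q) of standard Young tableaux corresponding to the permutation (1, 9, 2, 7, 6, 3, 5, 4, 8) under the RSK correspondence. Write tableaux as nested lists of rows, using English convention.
Insert each entry of the permutation into P by Schensted row insertion, recording in Q the position of each new cell.

Insert 1: appended to row 1. P = [[1]].
Insert 9: appended to row 1. P = [[1, 9]].
Insert 2: 2 bumps 9 from row 1; 9 starts row 2. P = [[1, 2], [9]].
Insert 7: appended to row 1. P = [[1, 2, 7], [9]].
Insert 6: 6 bumps 7 from row 1; 7 bumps 9 from row 2; 9 starts row 3. P = [[1, 2, 6], [7], [9]].
Insert 3: 3 bumps 6 from row 1; 6 bumps 7 from row 2; 7 bumps 9 from row 3; 9 starts row 4. P = [[1, 2, 3], [6], [7], [9]].
Insert 5: appended to row 1. P = [[1, 2, 3, 5], [6], [7], [9]].
Insert 4: 4 bumps 5 from row 1; 5 bumps 6 from row 2; 6 bumps 7 from row 3; 7 bumps 9 from row 4; 9 starts row 5. P = [[1, 2, 3, 4], [5], [6], [7], [9]].
Insert 8: appended to row 1. P = [[1, 2, 3, 4, 8], [5], [6], [7], [9]].

So P = [[1, 2, 3, 4, 8], [5], [6], [7], [9]], Q = [[1, 2, 4, 7, 9], [3], [5], [6], [8]].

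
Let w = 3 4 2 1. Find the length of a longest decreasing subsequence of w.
3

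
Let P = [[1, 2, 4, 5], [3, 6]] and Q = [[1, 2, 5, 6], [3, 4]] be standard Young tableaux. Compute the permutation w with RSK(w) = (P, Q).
3 6 1 2 4 5

Reverse the RSK construction: for i from n down to 1, find the cell of Q containing i, remove the entry at that cell from P, and reverse-bump it up through P; the value ejected from row 1 is w(i).

Step i=6: Q has 6 at row 1, column 4; remove that cell from P, ejecting 5. So w(6) = 5. P is now [[1, 2, 4], [3, 6]].
Step i=5: Q has 5 at row 1, column 3; remove that cell from P, ejecting 4. So w(5) = 4. P is now [[1, 2], [3, 6]].
Step i=4: Q has 4 at row 2, column 2; remove 6 from row 2 of P and reverse-bump: 6 enters row 1 and ejects 2. So w(4) = 2. P is now [[1, 6], [3]].
Step i=3: Q has 3 at row 2, column 1; remove 3 from row 2 of P and reverse-bump: 3 enters row 1 and ejects 1. So w(3) = 1. P is now [[3, 6]].
Step i=2: Q has 2 at row 1, column 2; remove that cell from P, ejecting 6. So w(2) = 6. P is now [[3]].
Step i=1: Q has 1 at row 1, column 1; remove that cell from P, ejecting 3. So w(1) = 3. P is now [].

So w = 3 6 1 2 4 5.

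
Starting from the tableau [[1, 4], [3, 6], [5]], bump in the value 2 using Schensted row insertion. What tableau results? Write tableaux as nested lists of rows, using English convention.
[[1, 2], [3, 4], [5, 6]]

In row 1, 2 replaces 4 (the leftmost entry greater than 2); 4 is bumped to row 2. In row 2, 4 replaces 6 (the leftmost entry greater than 4); 6 is bumped to row 3. 6 is appended to row 3. The new tableau is [[1, 2], [3, 4], [5, 6]].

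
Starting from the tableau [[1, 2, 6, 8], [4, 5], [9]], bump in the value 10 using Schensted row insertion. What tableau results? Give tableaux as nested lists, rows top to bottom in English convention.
10 is larger than every entry of row 1, so it is appended to row 1. The new tableau is [[1, 2, 6, 8, 10], [4, 5], [9]].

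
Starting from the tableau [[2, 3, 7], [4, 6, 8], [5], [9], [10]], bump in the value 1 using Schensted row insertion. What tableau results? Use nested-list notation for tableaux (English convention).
In row 1, 1 replaces 2 (the leftmost entry greater than 1); 2 is bumped to row 2. In row 2, 2 replaces 4 (the leftmost entry greater than 2); 4 is bumped to row 3. In row 3, 4 replaces 5 (the leftmost entry greater than 4); 5 is bumped to row 4. In row 4, 5 replaces 9 (the leftmost entry greater than 5); 9 is bumped to row 5. In row 5, 9 replaces 10 (the leftmost entry greater than 9); 10 is bumped to row 6. 10 starts a new row 6. The new tableau is [[1, 3, 7], [2, 6, 8], [4], [5], [9], [10]].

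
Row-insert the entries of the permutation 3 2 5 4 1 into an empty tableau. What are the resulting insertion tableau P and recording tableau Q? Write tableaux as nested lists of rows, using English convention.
Insert each entry of the permutation into P by Schensted row insertion, recording in Q the position of each new cell.

After inserting 3: P = [[3]].
After inserting 2: P = [[2], [3]].
After inserting 5: P = [[2, 5], [3]].
After inserting 4: P = [[2, 4], [3, 5]].
After inserting 1: P = [[1, 4], [2, 5], [3]].

So P = [[1, 4], [2, 5], [3]], Q = [[1, 3], [2, 4], [5]].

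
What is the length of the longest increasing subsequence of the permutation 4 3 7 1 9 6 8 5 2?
3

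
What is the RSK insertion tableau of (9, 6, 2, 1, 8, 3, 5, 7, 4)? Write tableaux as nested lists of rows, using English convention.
Insert 9: appended to row 1. P = [[9]].
Insert 6: 6 bumps 9 from row 1; 9 starts row 2. P = [[6], [9]].
Insert 2: 2 bumps 6 from row 1; 6 bumps 9 from row 2; 9 starts row 3. P = [[2], [6], [9]].
Insert 1: 1 bumps 2 from row 1; 2 bumps 6 from row 2; 6 bumps 9 from row 3; 9 starts row 4. P = [[1], [2], [6], [9]].
Insert 8: appended to row 1. P = [[1, 8], [2], [6], [9]].
Insert 3: 3 bumps 8 from row 1; 8 appends to row 2. P = [[1, 3], [2, 8], [6], [9]].
Insert 5: appended to row 1. P = [[1, 3, 5], [2, 8], [6], [9]].
Insert 7: appended to row 1. P = [[1, 3, 5, 7], [2, 8], [6], [9]].
Insert 4: 4 bumps 5 from row 1; 5 bumps 8 from row 2; 8 appends to row 3. P = [[1, 3, 4, 7], [2, 5], [6, 8], [9]].

So P = [[1, 3, 4, 7], [2, 5], [6, 8], [9]].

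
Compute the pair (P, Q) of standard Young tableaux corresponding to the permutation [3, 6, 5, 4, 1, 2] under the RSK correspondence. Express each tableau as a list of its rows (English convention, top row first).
P = [[1, 2], [3, 4], [5], [6]], Q = [[1, 2], [3, 6], [4], [5]]

Insert each entry of the permutation into P by Schensted row insertion, recording in Q the position of each new cell.

Insert 3: appended to row 1. P = [[3]], Q = [[1]].
Insert 6: appended to row 1. P = [[3, 6]], Q = [[1, 2]].
Insert 5: 5 bumps 6 from row 1; 6 starts row 2. P = [[3, 5], [6]], Q = [[1, 2], [3]].
Insert 4: 4 bumps 5 from row 1; 5 bumps 6 from row 2; 6 starts row 3. P = [[3, 4], [5], [6]], Q = [[1, 2], [3], [4]].
Insert 1: 1 bumps 3 from row 1; 3 bumps 5 from row 2; 5 bumps 6 from row 3; 6 starts row 4. P = [[1, 4], [3], [5], [6]], Q = [[1, 2], [3], [4], [5]].
Insert 2: 2 bumps 4 from row 1; 4 appends to row 2. P = [[1, 2], [3, 4], [5], [6]], Q = [[1, 2], [3, 6], [4], [5]].

So P = [[1, 2], [3, 4], [5], [6]], Q = [[1, 2], [3, 6], [4], [5]].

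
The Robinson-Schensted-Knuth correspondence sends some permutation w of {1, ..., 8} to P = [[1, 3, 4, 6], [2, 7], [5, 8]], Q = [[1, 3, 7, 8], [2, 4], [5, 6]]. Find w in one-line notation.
5 2 8 7 1 3 4 6

Reverse RSK: for i = n, n-1, ..., 1, locate i in Q, remove the corresponding corner cell from P, and reverse-bump its entry up through P; the value ejected from row 1 is w(i).

So w = 5 2 8 7 1 3 4 6.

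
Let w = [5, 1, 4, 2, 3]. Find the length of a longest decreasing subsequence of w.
3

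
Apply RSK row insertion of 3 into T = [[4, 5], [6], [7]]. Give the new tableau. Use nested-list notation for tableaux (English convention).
[[3, 5], [4], [6], [7]]

In row 1, 3 replaces 4 (the leftmost entry greater than 3); 4 is bumped to row 2. In row 2, 4 replaces 6 (the leftmost entry greater than 4); 6 is bumped to row 3. In row 3, 6 replaces 7 (the leftmost entry greater than 6); 7 is bumped to row 4. 7 starts a new row 4. The new tableau is [[3, 5], [4], [6], [7]].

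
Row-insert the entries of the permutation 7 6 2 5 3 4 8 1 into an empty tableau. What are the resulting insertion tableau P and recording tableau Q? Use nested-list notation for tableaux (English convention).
P = [[1, 3, 4, 8], [2], [5], [6], [7]], Q = [[1, 4, 6, 7], [2], [3], [5], [8]]

Insert each entry of the permutation into P by Schensted row insertion, recording in Q the position of each new cell.

Insert 7: appended to row 1. P = [[7]].
Insert 6: 6 bumps 7 from row 1; 7 starts row 2. P = [[6], [7]].
Insert 2: 2 bumps 6 from row 1; 6 bumps 7 from row 2; 7 starts row 3. P = [[2], [6], [7]].
Insert 5: appended to row 1. P = [[2, 5], [6], [7]].
Insert 3: 3 bumps 5 from row 1; 5 bumps 6 from row 2; 6 bumps 7 from row 3; 7 starts row 4. P = [[2, 3], [5], [6], [7]].
Insert 4: appended to row 1. P = [[2, 3, 4], [5], [6], [7]].
Insert 8: appended to row 1. P = [[2, 3, 4, 8], [5], [6], [7]].
Insert 1: 1 bumps 2 from row 1; 2 bumps 5 from row 2; 5 bumps 6 from row 3; 6 bumps 7 from row 4; 7 starts row 5. P = [[1, 3, 4, 8], [2], [5], [6], [7]].

So P = [[1, 3, 4, 8], [2], [5], [6], [7]], Q = [[1, 4, 6, 7], [2], [3], [5], [8]].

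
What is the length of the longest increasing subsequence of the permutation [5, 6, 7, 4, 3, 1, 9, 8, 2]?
4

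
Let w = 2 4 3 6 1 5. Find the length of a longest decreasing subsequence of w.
3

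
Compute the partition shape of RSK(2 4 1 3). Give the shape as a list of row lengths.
[2, 2]

Row-insert each entry into an empty tableau.

After inserting 2: P = [[2]].
After inserting 4: P = [[2, 4]].
After inserting 1: P = [[1, 4], [2]].
After inserting 3: P = [[1, 3], [2, 4]].

The final insertion tableau P = [[1, 3], [2, 4]] has shape [2, 2].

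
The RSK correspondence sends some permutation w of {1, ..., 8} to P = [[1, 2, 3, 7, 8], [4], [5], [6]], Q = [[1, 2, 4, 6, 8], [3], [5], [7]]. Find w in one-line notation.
1 6 2 5 4 7 3 8

Reverse the RSK construction: for i from n down to 1, find the cell of Q containing i, remove the entry at that cell from P, and reverse-bump it up through P; the value ejected from row 1 is w(i).

Step i=8: Q has 8 at row 1, column 5; remove that cell from P, ejecting 8. So w(8) = 8. P is now [[1, 2, 3, 7], [4], [5], [6]].
Step i=7: Q has 7 at row 4, column 1; remove 6 from row 4 of P and reverse-bump: 6 enters row 3 and ejects 5; 5 enters row 2 and ejects 4; 4 enters row 1 and ejects 3. So w(7) = 3. P is now [[1, 2, 4, 7], [5], [6]].
Step i=6: Q has 6 at row 1, column 4; remove that cell from P, ejecting 7. So w(6) = 7. P is now [[1, 2, 4], [5], [6]].
Step i=5: Q has 5 at row 3, column 1; remove 6 from row 3 of P and reverse-bump: 6 enters row 2 and ejects 5; 5 enters row 1 and ejects 4. So w(5) = 4. P is now [[1, 2, 5], [6]].
Step i=4: Q has 4 at row 1, column 3; remove that cell from P, ejecting 5. So w(4) = 5. P is now [[1, 2], [6]].
Step i=3: Q has 3 at row 2, column 1; remove 6 from row 2 of P and reverse-bump: 6 enters row 1 and ejects 2. So w(3) = 2. P is now [[1, 6]].
Step i=2: Q has 2 at row 1, column 2; remove that cell from P, ejecting 6. So w(2) = 6. P is now [[1]].
Step i=1: Q has 1 at row 1, column 1; remove that cell from P, ejecting 1. So w(1) = 1. P is now [].

So w = 1 6 2 5 4 7 3 8.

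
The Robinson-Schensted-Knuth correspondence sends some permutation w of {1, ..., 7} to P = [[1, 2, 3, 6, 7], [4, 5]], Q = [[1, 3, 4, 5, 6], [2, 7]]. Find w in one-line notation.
4 1 2 5 6 7 3

Reverse the RSK construction: for i from n down to 1, find the cell of Q containing i, remove the entry at that cell from P, and reverse-bump it up through P; the value ejected from row 1 is w(i).

Step i=7: Q has 7 at row 2, column 2; remove 5 from row 2 of P and reverse-bump: 5 enters row 1 and ejects 3. So w(7) = 3. P is now [[1, 2, 5, 6, 7], [4]].
Step i=6: Q has 6 at row 1, column 5; remove that cell from P, ejecting 7. So w(6) = 7. P is now [[1, 2, 5, 6], [4]].
Step i=5: Q has 5 at row 1, column 4; remove that cell from P, ejecting 6. So w(5) = 6. P is now [[1, 2, 5], [4]].
Step i=4: Q has 4 at row 1, column 3; remove that cell from P, ejecting 5. So w(4) = 5. P is now [[1, 2], [4]].
Step i=3: Q has 3 at row 1, column 2; remove that cell from P, ejecting 2. So w(3) = 2. P is now [[1], [4]].
Step i=2: Q has 2 at row 2, column 1; remove 4 from row 2 of P and reverse-bump: 4 enters row 1 and ejects 1. So w(2) = 1. P is now [[4]].
Step i=1: Q has 1 at row 1, column 1; remove that cell from P, ejecting 4. So w(1) = 4. P is now [].

So w = 4 1 2 5 6 7 3.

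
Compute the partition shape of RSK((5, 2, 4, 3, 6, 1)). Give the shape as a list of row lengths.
Row-insert each entry into an empty tableau.

After inserting 5: P = [[5]].
After inserting 2: P = [[2], [5]].
After inserting 4: P = [[2, 4], [5]].
After inserting 3: P = [[2, 3], [4], [5]].
After inserting 6: P = [[2, 3, 6], [4], [5]].
After inserting 1: P = [[1, 3, 6], [2], [4], [5]].

The final insertion tableau P = [[1, 3, 6], [2], [4], [5]] has shape [3, 1, 1, 1].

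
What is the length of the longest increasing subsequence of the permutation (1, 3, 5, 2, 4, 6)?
4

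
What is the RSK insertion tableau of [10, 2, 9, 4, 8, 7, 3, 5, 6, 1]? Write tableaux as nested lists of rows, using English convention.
P = [[1, 3, 5, 6], [2, 7], [4], [8], [9], [10]]

Insert 10: appended to row 1. P = [[10]].
Insert 2: 2 bumps 10 from row 1; 10 starts row 2. P = [[2], [10]].
Insert 9: appended to row 1. P = [[2, 9], [10]].
Insert 4: 4 bumps 9 from row 1; 9 bumps 10 from row 2; 10 starts row 3. P = [[2, 4], [9], [10]].
Insert 8: appended to row 1. P = [[2, 4, 8], [9], [10]].
Insert 7: 7 bumps 8 from row 1; 8 bumps 9 from row 2; 9 bumps 10 from row 3; 10 starts row 4. P = [[2, 4, 7], [8], [9], [10]].
Insert 3: 3 bumps 4 from row 1; 4 bumps 8 from row 2; 8 bumps 9 from row 3; 9 bumps 10 from row 4; 10 starts row 5. P = [[2, 3, 7], [4], [8], [9], [10]].
Insert 5: 5 bumps 7 from row 1; 7 appends to row 2. P = [[2, 3, 5], [4, 7], [8], [9], [10]].
Insert 6: appended to row 1. P = [[2, 3, 5, 6], [4, 7], [8], [9], [10]].
Insert 1: 1 bumps 2 from row 1; 2 bumps 4 from row 2; 4 bumps 8 from row 3; 8 bumps 9 from row 4; 9 bumps 10 from row 5; 10 starts row 6. P = [[1, 3, 5, 6], [2, 7], [4], [8], [9], [10]].

So P = [[1, 3, 5, 6], [2, 7], [4], [8], [9], [10]].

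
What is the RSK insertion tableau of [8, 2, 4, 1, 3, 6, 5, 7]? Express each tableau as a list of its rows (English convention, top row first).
After inserting 8: P = [[8]].
After inserting 2: P = [[2], [8]].
After inserting 4: P = [[2, 4], [8]].
After inserting 1: P = [[1, 4], [2], [8]].
After inserting 3: P = [[1, 3], [2, 4], [8]].
After inserting 6: P = [[1, 3, 6], [2, 4], [8]].
After inserting 5: P = [[1, 3, 5], [2, 4, 6], [8]].
After inserting 7: P = [[1, 3, 5, 7], [2, 4, 6], [8]].

So P = [[1, 3, 5, 7], [2, 4, 6], [8]].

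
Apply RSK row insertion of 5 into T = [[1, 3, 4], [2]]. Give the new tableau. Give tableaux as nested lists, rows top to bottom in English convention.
[[1, 3, 4, 5], [2]]

5 is larger than every entry of row 1, so it is appended to row 1. The new tableau is [[1, 3, 4, 5], [2]].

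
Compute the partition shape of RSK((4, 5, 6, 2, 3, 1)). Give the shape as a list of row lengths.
[3, 2, 1]

Row-insert each entry into an empty tableau.

After inserting 4: P = [[4]].
After inserting 5: P = [[4, 5]].
After inserting 6: P = [[4, 5, 6]].
After inserting 2: P = [[2, 5, 6], [4]].
After inserting 3: P = [[2, 3, 6], [4, 5]].
After inserting 1: P = [[1, 3, 6], [2, 5], [4]].

The final insertion tableau P = [[1, 3, 6], [2, 5], [4]] has shape [3, 2, 1].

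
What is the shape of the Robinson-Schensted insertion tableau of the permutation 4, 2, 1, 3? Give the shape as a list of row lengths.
[2, 1, 1]

Row-insert each entry into an empty tableau.

After inserting 4: P = [[4]].
After inserting 2: P = [[2], [4]].
After inserting 1: P = [[1], [2], [4]].
After inserting 3: P = [[1, 3], [2], [4]].

The final insertion tableau P = [[1, 3], [2], [4]] has shape [2, 1, 1].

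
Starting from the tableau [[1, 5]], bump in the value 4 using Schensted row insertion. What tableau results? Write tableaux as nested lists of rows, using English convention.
[[1, 4], [5]]

In row 1, 4 replaces 5 (the leftmost entry greater than 4); 5 is bumped to row 2. 5 starts a new row 2. The new tableau is [[1, 4], [5]].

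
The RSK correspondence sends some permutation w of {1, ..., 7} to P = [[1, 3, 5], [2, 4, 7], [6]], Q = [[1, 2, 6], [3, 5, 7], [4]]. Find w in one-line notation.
Reverse the RSK construction: for i from n down to 1, find the cell of Q containing i, remove the entry at that cell from P, and reverse-bump it up through P; the value ejected from row 1 is w(i).

Step i=7: Q has 7 at row 2, column 3; remove 7 from row 2 of P and reverse-bump: 7 enters row 1 and ejects 5. So w(7) = 5. P is now [[1, 3, 7], [2, 4], [6]].
Step i=6: Q has 6 at row 1, column 3; remove that cell from P, ejecting 7. So w(6) = 7. P is now [[1, 3], [2, 4], [6]].
Step i=5: Q has 5 at row 2, column 2; remove 4 from row 2 of P and reverse-bump: 4 enters row 1 and ejects 3. So w(5) = 3. P is now [[1, 4], [2], [6]].
Step i=4: Q has 4 at row 3, column 1; remove 6 from row 3 of P and reverse-bump: 6 enters row 2 and ejects 2; 2 enters row 1 and ejects 1. So w(4) = 1. P is now [[2, 4], [6]].
Step i=3: Q has 3 at row 2, column 1; remove 6 from row 2 of P and reverse-bump: 6 enters row 1 and ejects 4. So w(3) = 4. P is now [[2, 6]].
Step i=2: Q has 2 at row 1, column 2; remove that cell from P, ejecting 6. So w(2) = 6. P is now [[2]].
Step i=1: Q has 1 at row 1, column 1; remove that cell from P, ejecting 2. So w(1) = 2. P is now [].

So w = 2 6 4 1 3 7 5.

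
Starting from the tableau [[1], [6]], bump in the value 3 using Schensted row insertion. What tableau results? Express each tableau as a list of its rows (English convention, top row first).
[[1, 3], [6]]

3 is larger than every entry of row 1, so it is appended to row 1. The new tableau is [[1, 3], [6]].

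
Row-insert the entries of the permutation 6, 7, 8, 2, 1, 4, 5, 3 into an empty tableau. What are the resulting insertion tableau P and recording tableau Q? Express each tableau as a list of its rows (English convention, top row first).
P = [[1, 3, 5], [2, 4, 8], [6, 7]], Q = [[1, 2, 3], [4, 6, 7], [5, 8]]

Insert each entry of the permutation into P by Schensted row insertion, recording in Q the position of each new cell.

Insert 6: appended to row 1. P = [[6]].
Insert 7: appended to row 1. P = [[6, 7]].
Insert 8: appended to row 1. P = [[6, 7, 8]].
Insert 2: 2 bumps 6 from row 1; 6 starts row 2. P = [[2, 7, 8], [6]].
Insert 1: 1 bumps 2 from row 1; 2 bumps 6 from row 2; 6 starts row 3. P = [[1, 7, 8], [2], [6]].
Insert 4: 4 bumps 7 from row 1; 7 appends to row 2. P = [[1, 4, 8], [2, 7], [6]].
Insert 5: 5 bumps 8 from row 1; 8 appends to row 2. P = [[1, 4, 5], [2, 7, 8], [6]].
Insert 3: 3 bumps 4 from row 1; 4 bumps 7 from row 2; 7 appends to row 3. P = [[1, 3, 5], [2, 4, 8], [6, 7]].

So P = [[1, 3, 5], [2, 4, 8], [6, 7]], Q = [[1, 2, 3], [4, 6, 7], [5, 8]].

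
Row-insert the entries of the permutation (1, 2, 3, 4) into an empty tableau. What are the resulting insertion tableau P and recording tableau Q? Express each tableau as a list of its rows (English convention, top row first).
Insert each entry of the permutation into P by Schensted row insertion, recording in Q the position of each new cell.

Insert 1: appended to row 1. P = [[1]].
Insert 2: appended to row 1. P = [[1, 2]].
Insert 3: appended to row 1. P = [[1, 2, 3]].
Insert 4: appended to row 1. P = [[1, 2, 3, 4]].

So P = [[1, 2, 3, 4]], Q = [[1, 2, 3, 4]].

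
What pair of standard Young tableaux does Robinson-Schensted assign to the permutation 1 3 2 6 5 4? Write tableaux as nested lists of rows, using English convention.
P = [[1, 2, 4], [3, 5], [6]], Q = [[1, 2, 4], [3, 5], [6]]

Insert each entry of the permutation into P by Schensted row insertion, recording in Q the position of each new cell.

After inserting 1: P = [[1]].
After inserting 3: P = [[1, 3]].
After inserting 2: P = [[1, 2], [3]].
After inserting 6: P = [[1, 2, 6], [3]].
After inserting 5: P = [[1, 2, 5], [3, 6]].
After inserting 4: P = [[1, 2, 4], [3, 5], [6]].

So P = [[1, 2, 4], [3, 5], [6]], Q = [[1, 2, 4], [3, 5], [6]].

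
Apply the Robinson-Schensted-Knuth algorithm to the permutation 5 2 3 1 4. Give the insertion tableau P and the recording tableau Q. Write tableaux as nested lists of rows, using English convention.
P = [[1, 3, 4], [2], [5]], Q = [[1, 3, 5], [2], [4]]

Insert each entry of the permutation into P by Schensted row insertion, recording in Q the position of each new cell.

Insert 5: appended to row 1. P = [[5]].
Insert 2: 2 bumps 5 from row 1; 5 starts row 2. P = [[2], [5]].
Insert 3: appended to row 1. P = [[2, 3], [5]].
Insert 1: 1 bumps 2 from row 1; 2 bumps 5 from row 2; 5 starts row 3. P = [[1, 3], [2], [5]].
Insert 4: appended to row 1. P = [[1, 3, 4], [2], [5]].

So P = [[1, 3, 4], [2], [5]], Q = [[1, 3, 5], [2], [4]].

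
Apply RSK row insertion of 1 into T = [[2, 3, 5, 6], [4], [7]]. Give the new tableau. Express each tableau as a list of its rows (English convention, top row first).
In row 1, 1 replaces 2 (the leftmost entry greater than 1); 2 is bumped to row 2. In row 2, 2 replaces 4 (the leftmost entry greater than 2); 4 is bumped to row 3. In row 3, 4 replaces 7 (the leftmost entry greater than 4); 7 is bumped to row 4. 7 starts a new row 4. The new tableau is [[1, 3, 5, 6], [2], [4], [7]].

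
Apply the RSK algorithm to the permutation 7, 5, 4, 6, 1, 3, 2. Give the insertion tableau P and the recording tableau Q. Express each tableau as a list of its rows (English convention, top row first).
P = [[1, 2], [3, 6], [4], [5], [7]], Q = [[1, 4], [2, 6], [3], [5], [7]]

Insert each entry of the permutation into P by Schensted row insertion, recording in Q the position of each new cell.

Insert 7: appended to row 1. P = [[7]], Q = [[1]].
Insert 5: 5 bumps 7 from row 1; 7 starts row 2. P = [[5], [7]], Q = [[1], [2]].
Insert 4: 4 bumps 5 from row 1; 5 bumps 7 from row 2; 7 starts row 3. P = [[4], [5], [7]], Q = [[1], [2], [3]].
Insert 6: appended to row 1. P = [[4, 6], [5], [7]], Q = [[1, 4], [2], [3]].
Insert 1: 1 bumps 4 from row 1; 4 bumps 5 from row 2; 5 bumps 7 from row 3; 7 starts row 4. P = [[1, 6], [4], [5], [7]], Q = [[1, 4], [2], [3], [5]].
Insert 3: 3 bumps 6 from row 1; 6 appends to row 2. P = [[1, 3], [4, 6], [5], [7]], Q = [[1, 4], [2, 6], [3], [5]].
Insert 2: 2 bumps 3 from row 1; 3 bumps 4 from row 2; 4 bumps 5 from row 3; 5 bumps 7 from row 4; 7 starts row 5. P = [[1, 2], [3, 6], [4], [5], [7]], Q = [[1, 4], [2, 6], [3], [5], [7]].

So P = [[1, 2], [3, 6], [4], [5], [7]], Q = [[1, 4], [2, 6], [3], [5], [7]].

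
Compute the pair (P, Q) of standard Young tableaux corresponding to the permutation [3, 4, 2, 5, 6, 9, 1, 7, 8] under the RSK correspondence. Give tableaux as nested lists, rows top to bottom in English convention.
Insert each entry of the permutation into P by Schensted row insertion, recording in Q the position of each new cell.

Insert 3: appended to row 1. P = [[3]].
Insert 4: appended to row 1. P = [[3, 4]].
Insert 2: 2 bumps 3 from row 1; 3 starts row 2. P = [[2, 4], [3]].
Insert 5: appended to row 1. P = [[2, 4, 5], [3]].
Insert 6: appended to row 1. P = [[2, 4, 5, 6], [3]].
Insert 9: appended to row 1. P = [[2, 4, 5, 6, 9], [3]].
Insert 1: 1 bumps 2 from row 1; 2 bumps 3 from row 2; 3 starts row 3. P = [[1, 4, 5, 6, 9], [2], [3]].
Insert 7: 7 bumps 9 from row 1; 9 appends to row 2. P = [[1, 4, 5, 6, 7], [2, 9], [3]].
Insert 8: appended to row 1. P = [[1, 4, 5, 6, 7, 8], [2, 9], [3]].

So P = [[1, 4, 5, 6, 7, 8], [2, 9], [3]], Q = [[1, 2, 4, 5, 6, 9], [3, 8], [7]].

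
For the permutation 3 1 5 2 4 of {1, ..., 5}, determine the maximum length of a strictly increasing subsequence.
3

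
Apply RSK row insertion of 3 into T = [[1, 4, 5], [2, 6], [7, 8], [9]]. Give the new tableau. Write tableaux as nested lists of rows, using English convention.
[[1, 3, 5], [2, 4], [6, 8], [7], [9]]

In row 1, 3 replaces 4 (the leftmost entry greater than 3); 4 is bumped to row 2. In row 2, 4 replaces 6 (the leftmost entry greater than 4); 6 is bumped to row 3. In row 3, 6 replaces 7 (the leftmost entry greater than 6); 7 is bumped to row 4. In row 4, 7 replaces 9 (the leftmost entry greater than 7); 9 is bumped to row 5. 9 starts a new row 5. The new tableau is [[1, 3, 5], [2, 4], [6, 8], [7], [9]].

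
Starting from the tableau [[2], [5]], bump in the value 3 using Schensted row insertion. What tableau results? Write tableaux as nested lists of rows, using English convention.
[[2, 3], [5]]

3 is larger than every entry of row 1, so it is appended to row 1. The new tableau is [[2, 3], [5]].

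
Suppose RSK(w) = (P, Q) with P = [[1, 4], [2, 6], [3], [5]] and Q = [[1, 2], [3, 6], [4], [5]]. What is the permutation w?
5 6 3 2 1 4

Reverse RSK: for i = n, n-1, ..., 1, locate i in Q, remove the corresponding corner cell from P, and reverse-bump its entry up through P; the value ejected from row 1 is w(i).

So w = 5 6 3 2 1 4.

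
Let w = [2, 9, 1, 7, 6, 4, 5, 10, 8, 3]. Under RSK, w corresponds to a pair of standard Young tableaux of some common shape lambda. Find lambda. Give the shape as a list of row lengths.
Row-insert each entry into an empty tableau.

After inserting 2: P = [[2]].
After inserting 9: P = [[2, 9]].
After inserting 1: P = [[1, 9], [2]].
After inserting 7: P = [[1, 7], [2, 9]].
After inserting 6: P = [[1, 6], [2, 7], [9]].
After inserting 4: P = [[1, 4], [2, 6], [7], [9]].
After inserting 5: P = [[1, 4, 5], [2, 6], [7], [9]].
After inserting 10: P = [[1, 4, 5, 10], [2, 6], [7], [9]].
After inserting 8: P = [[1, 4, 5, 8], [2, 6, 10], [7], [9]].
After inserting 3: P = [[1, 3, 5, 8], [2, 4, 10], [6], [7], [9]].

The final insertion tableau P = [[1, 3, 5, 8], [2, 4, 10], [6], [7], [9]] has shape [4, 3, 1, 1, 1].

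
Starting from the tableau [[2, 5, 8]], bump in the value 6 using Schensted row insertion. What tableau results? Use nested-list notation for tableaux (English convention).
[[2, 5, 6], [8]]

In row 1, 6 replaces 8 (the leftmost entry greater than 6); 8 is bumped to row 2. 8 starts a new row 2. The new tableau is [[2, 5, 6], [8]].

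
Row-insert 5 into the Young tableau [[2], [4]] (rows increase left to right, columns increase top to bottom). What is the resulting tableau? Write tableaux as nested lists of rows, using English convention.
5 is larger than every entry of row 1, so it is appended to row 1. The new tableau is [[2, 5], [4]].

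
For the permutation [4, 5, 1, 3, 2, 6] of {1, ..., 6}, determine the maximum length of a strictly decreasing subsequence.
3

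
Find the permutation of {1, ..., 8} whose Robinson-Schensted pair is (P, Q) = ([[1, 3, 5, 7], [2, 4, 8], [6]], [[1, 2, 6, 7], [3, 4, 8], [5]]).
Reverse RSK: for i = n, n-1, ..., 1, locate i in Q, remove the corresponding corner cell from P, and reverse-bump its entry up through P; the value ejected from row 1 is w(i).

So w = 2 6 1 4 3 5 8 7.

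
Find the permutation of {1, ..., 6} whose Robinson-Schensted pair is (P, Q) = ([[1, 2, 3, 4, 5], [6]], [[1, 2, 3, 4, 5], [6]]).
Reverse the RSK construction: for i from n down to 1, find the cell of Q containing i, remove the entry at that cell from P, and reverse-bump it up through P; the value ejected from row 1 is w(i).

Step i=6: Q has 6 at row 2, column 1; remove 6 from row 2 of P and reverse-bump: 6 enters row 1 and ejects 5. So w(6) = 5. P is now [[1, 2, 3, 4, 6]].
Step i=5: Q has 5 at row 1, column 5; remove that cell from P, ejecting 6. So w(5) = 6. P is now [[1, 2, 3, 4]].
Step i=4: Q has 4 at row 1, column 4; remove that cell from P, ejecting 4. So w(4) = 4. P is now [[1, 2, 3]].
Step i=3: Q has 3 at row 1, column 3; remove that cell from P, ejecting 3. So w(3) = 3. P is now [[1, 2]].
Step i=2: Q has 2 at row 1, column 2; remove that cell from P, ejecting 2. So w(2) = 2. P is now [[1]].
Step i=1: Q has 1 at row 1, column 1; remove that cell from P, ejecting 1. So w(1) = 1. P is now [].

So w = 1 2 3 4 6 5.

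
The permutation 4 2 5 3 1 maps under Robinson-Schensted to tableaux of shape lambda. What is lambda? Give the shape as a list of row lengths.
Row-insert each entry into an empty tableau.

After inserting 4: P = [[4]].
After inserting 2: P = [[2], [4]].
After inserting 5: P = [[2, 5], [4]].
After inserting 3: P = [[2, 3], [4, 5]].
After inserting 1: P = [[1, 3], [2, 5], [4]].

The final insertion tableau P = [[1, 3], [2, 5], [4]] has shape [2, 2, 1].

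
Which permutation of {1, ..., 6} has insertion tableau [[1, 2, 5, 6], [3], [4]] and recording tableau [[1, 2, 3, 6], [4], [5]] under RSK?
1 4 5 3 2 6

Reverse the RSK construction: for i from n down to 1, find the cell of Q containing i, remove the entry at that cell from P, and reverse-bump it up through P; the value ejected from row 1 is w(i).

Step i=6: Q has 6 at row 1, column 4; remove that cell from P, ejecting 6. So w(6) = 6. P is now [[1, 2, 5], [3], [4]].
Step i=5: Q has 5 at row 3, column 1; remove 4 from row 3 of P and reverse-bump: 4 enters row 2 and ejects 3; 3 enters row 1 and ejects 2. So w(5) = 2. P is now [[1, 3, 5], [4]].
Step i=4: Q has 4 at row 2, column 1; remove 4 from row 2 of P and reverse-bump: 4 enters row 1 and ejects 3. So w(4) = 3. P is now [[1, 4, 5]].
Step i=3: Q has 3 at row 1, column 3; remove that cell from P, ejecting 5. So w(3) = 5. P is now [[1, 4]].
Step i=2: Q has 2 at row 1, column 2; remove that cell from P, ejecting 4. So w(2) = 4. P is now [[1]].
Step i=1: Q has 1 at row 1, column 1; remove that cell from P, ejecting 1. So w(1) = 1. P is now [].

So w = 1 4 5 3 2 6.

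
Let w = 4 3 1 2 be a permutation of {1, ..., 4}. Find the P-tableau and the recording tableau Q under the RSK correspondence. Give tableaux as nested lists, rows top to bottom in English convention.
P = [[1, 2], [3], [4]], Q = [[1, 4], [2], [3]]

Insert each entry of the permutation into P by Schensted row insertion, recording in Q the position of each new cell.

After inserting 4: P = [[4]].
After inserting 3: P = [[3], [4]].
After inserting 1: P = [[1], [3], [4]].
After inserting 2: P = [[1, 2], [3], [4]].

So P = [[1, 2], [3], [4]], Q = [[1, 4], [2], [3]].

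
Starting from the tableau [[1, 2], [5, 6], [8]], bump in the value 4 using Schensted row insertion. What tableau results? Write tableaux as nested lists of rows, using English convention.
[[1, 2, 4], [5, 6], [8]]

4 is larger than every entry of row 1, so it is appended to row 1. The new tableau is [[1, 2, 4], [5, 6], [8]].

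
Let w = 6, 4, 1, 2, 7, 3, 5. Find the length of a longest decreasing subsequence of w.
3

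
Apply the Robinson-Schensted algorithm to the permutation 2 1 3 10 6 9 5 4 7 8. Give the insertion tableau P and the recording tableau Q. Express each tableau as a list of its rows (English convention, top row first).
Insert each entry of the permutation into P by Schensted row insertion, recording in Q the position of each new cell.

Insert 2: appended to row 1. P = [[2]], Q = [[1]].
Insert 1: 1 bumps 2 from row 1; 2 starts row 2. P = [[1], [2]], Q = [[1], [2]].
Insert 3: appended to row 1. P = [[1, 3], [2]], Q = [[1, 3], [2]].
Insert 10: appended to row 1. P = [[1, 3, 10], [2]], Q = [[1, 3, 4], [2]].
Insert 6: 6 bumps 10 from row 1; 10 appends to row 2. P = [[1, 3, 6], [2, 10]], Q = [[1, 3, 4], [2, 5]].
Insert 9: appended to row 1. P = [[1, 3, 6, 9], [2, 10]], Q = [[1, 3, 4, 6], [2, 5]].
Insert 5: 5 bumps 6 from row 1; 6 bumps 10 from row 2; 10 starts row 3. P = [[1, 3, 5, 9], [2, 6], [10]], Q = [[1, 3, 4, 6], [2, 5], [7]].
Insert 4: 4 bumps 5 from row 1; 5 bumps 6 from row 2; 6 bumps 10 from row 3; 10 starts row 4. P = [[1, 3, 4, 9], [2, 5], [6], [10]], Q = [[1, 3, 4, 6], [2, 5], [7], [8]].
Insert 7: 7 bumps 9 from row 1; 9 appends to row 2. P = [[1, 3, 4, 7], [2, 5, 9], [6], [10]], Q = [[1, 3, 4, 6], [2, 5, 9], [7], [8]].
Insert 8: appended to row 1. P = [[1, 3, 4, 7, 8], [2, 5, 9], [6], [10]], Q = [[1, 3, 4, 6, 10], [2, 5, 9], [7], [8]].

So P = [[1, 3, 4, 7, 8], [2, 5, 9], [6], [10]], Q = [[1, 3, 4, 6, 10], [2, 5, 9], [7], [8]].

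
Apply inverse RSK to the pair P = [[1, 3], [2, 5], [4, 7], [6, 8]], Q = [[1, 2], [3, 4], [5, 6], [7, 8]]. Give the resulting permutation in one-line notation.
6 8 4 7 2 5 1 3

Reverse the RSK construction: for i from n down to 1, find the cell of Q containing i, remove the entry at that cell from P, and reverse-bump it up through P; the value ejected from row 1 is w(i).

Step i=8: Q has 8 at row 4, column 2; remove 8 from row 4 of P and reverse-bump: 8 enters row 3 and ejects 7; 7 enters row 2 and ejects 5; 5 enters row 1 and ejects 3. So w(8) = 3. P is now [[1, 5], [2, 7], [4, 8], [6]].
Step i=7: Q has 7 at row 4, column 1; remove 6 from row 4 of P and reverse-bump: 6 enters row 3 and ejects 4; 4 enters row 2 and ejects 2; 2 enters row 1 and ejects 1. So w(7) = 1. P is now [[2, 5], [4, 7], [6, 8]].
Step i=6: Q has 6 at row 3, column 2; remove 8 from row 3 of P and reverse-bump: 8 enters row 2 and ejects 7; 7 enters row 1 and ejects 5. So w(6) = 5. P is now [[2, 7], [4, 8], [6]].
Step i=5: Q has 5 at row 3, column 1; remove 6 from row 3 of P and reverse-bump: 6 enters row 2 and ejects 4; 4 enters row 1 and ejects 2. So w(5) = 2. P is now [[4, 7], [6, 8]].
Step i=4: Q has 4 at row 2, column 2; remove 8 from row 2 of P and reverse-bump: 8 enters row 1 and ejects 7. So w(4) = 7. P is now [[4, 8], [6]].
Step i=3: Q has 3 at row 2, column 1; remove 6 from row 2 of P and reverse-bump: 6 enters row 1 and ejects 4. So w(3) = 4. P is now [[6, 8]].
Step i=2: Q has 2 at row 1, column 2; remove that cell from P, ejecting 8. So w(2) = 8. P is now [[6]].
Step i=1: Q has 1 at row 1, column 1; remove that cell from P, ejecting 6. So w(1) = 6. P is now [].

So w = 6 8 4 7 2 5 1 3.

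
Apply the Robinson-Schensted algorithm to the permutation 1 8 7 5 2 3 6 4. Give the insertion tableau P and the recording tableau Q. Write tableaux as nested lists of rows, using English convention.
P = [[1, 2, 3, 4], [5, 6], [7], [8]], Q = [[1, 2, 6, 7], [3, 8], [4], [5]]

Insert each entry of the permutation into P by Schensted row insertion, recording in Q the position of each new cell.

Insert 1: appended to row 1. P = [[1]].
Insert 8: appended to row 1. P = [[1, 8]].
Insert 7: 7 bumps 8 from row 1; 8 starts row 2. P = [[1, 7], [8]].
Insert 5: 5 bumps 7 from row 1; 7 bumps 8 from row 2; 8 starts row 3. P = [[1, 5], [7], [8]].
Insert 2: 2 bumps 5 from row 1; 5 bumps 7 from row 2; 7 bumps 8 from row 3; 8 starts row 4. P = [[1, 2], [5], [7], [8]].
Insert 3: appended to row 1. P = [[1, 2, 3], [5], [7], [8]].
Insert 6: appended to row 1. P = [[1, 2, 3, 6], [5], [7], [8]].
Insert 4: 4 bumps 6 from row 1; 6 appends to row 2. P = [[1, 2, 3, 4], [5, 6], [7], [8]].

So P = [[1, 2, 3, 4], [5, 6], [7], [8]], Q = [[1, 2, 6, 7], [3, 8], [4], [5]].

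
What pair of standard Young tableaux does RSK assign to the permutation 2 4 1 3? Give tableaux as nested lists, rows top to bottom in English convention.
Insert each entry of the permutation into P by Schensted row insertion, recording in Q the position of each new cell.

Insert 2: appended to row 1. P = [[2]], Q = [[1]].
Insert 4: appended to row 1. P = [[2, 4]], Q = [[1, 2]].
Insert 1: 1 bumps 2 from row 1; 2 starts row 2. P = [[1, 4], [2]], Q = [[1, 2], [3]].
Insert 3: 3 bumps 4 from row 1; 4 appends to row 2. P = [[1, 3], [2, 4]], Q = [[1, 2], [3, 4]].

So P = [[1, 3], [2, 4]], Q = [[1, 2], [3, 4]].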